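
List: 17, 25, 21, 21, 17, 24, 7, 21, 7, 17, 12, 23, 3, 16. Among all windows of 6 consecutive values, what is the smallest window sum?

Window sums for each of the 9 positions:
(17, 25, 21, 21, 17, 24) → sum 125
(25, 21, 21, 17, 24, 7) → sum 115
(21, 21, 17, 24, 7, 21) → sum 111
(21, 17, 24, 7, 21, 7) → sum 97
(17, 24, 7, 21, 7, 17) → sum 93
(24, 7, 21, 7, 17, 12) → sum 88
(7, 21, 7, 17, 12, 23) → sum 87
(21, 7, 17, 12, 23, 3) → sum 83
(7, 17, 12, 23, 3, 16) → sum 78
Smallest of these is 78.

78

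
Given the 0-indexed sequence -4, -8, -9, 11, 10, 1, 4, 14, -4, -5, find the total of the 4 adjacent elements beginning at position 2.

Elements at indices 2..5: -9, 11, 10, 1
sum(-9, 11, 10, 1) = 13

13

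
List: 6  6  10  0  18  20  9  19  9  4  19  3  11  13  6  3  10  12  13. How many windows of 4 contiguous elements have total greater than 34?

10

6 6 10 0 → sum 22
6 10 0 18 → sum 34
10 0 18 20 → sum 48  > 34 ✓
0 18 20 9 → sum 47  > 34 ✓
18 20 9 19 → sum 66  > 34 ✓
20 9 19 9 → sum 57  > 34 ✓
9 19 9 4 → sum 41  > 34 ✓
19 9 4 19 → sum 51  > 34 ✓
9 4 19 3 → sum 35  > 34 ✓
4 19 3 11 → sum 37  > 34 ✓
19 3 11 13 → sum 46  > 34 ✓
3 11 13 6 → sum 33
11 13 6 3 → sum 33
13 6 3 10 → sum 32
6 3 10 12 → sum 31
3 10 12 13 → sum 38  > 34 ✓
10 windows satisfy the condition.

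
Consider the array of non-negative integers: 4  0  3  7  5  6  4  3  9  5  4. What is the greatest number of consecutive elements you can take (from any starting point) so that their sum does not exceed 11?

3

[4] sum 4 len 1
[4, 0] sum 4 len 2
[4, 0, 3] sum 7 len 3
[0, 3, 7] sum 10 len 3
[5] sum 5 len 1
[5, 6] sum 11 len 2
[6, 4] sum 10 len 2
[4, 3] sum 7 len 2
[9] sum 9 len 1
[5] sum 5 len 1
[5, 4] sum 9 len 2
Longest length seen: 3.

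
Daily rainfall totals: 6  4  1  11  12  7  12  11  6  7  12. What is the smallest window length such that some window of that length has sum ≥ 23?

Extend right; whenever the sum reaches 23, record the length and shrink from the left:
add 6: running sum 6 < 23
add 4: running sum 10 < 23
add 1: running sum 11 < 23
add 11: running sum 22 < 23
add 12: shortest ending here [11, 12] sum 23, len 2
add 7: shortest ending here [11, 12, 7] sum 30, len 3
add 12: shortest ending here [12, 7, 12] sum 31, len 3
add 11: shortest ending here [12, 11] sum 23, len 2
add 6: shortest ending here [12, 11, 6] sum 29, len 3
add 7: shortest ending here [11, 6, 7] sum 24, len 3
add 12: shortest ending here [6, 7, 12] sum 25, len 3
Shortest qualifying length: 2.

2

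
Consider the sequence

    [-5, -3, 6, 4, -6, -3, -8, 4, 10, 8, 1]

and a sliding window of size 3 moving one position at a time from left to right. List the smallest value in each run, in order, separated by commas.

[-5, -3, 6] → min -5
[-3, 6, 4] → min -3
[6, 4, -6] → min -6
[4, -6, -3] → min -6
[-6, -3, -8] → min -8
[-3, -8, 4] → min -8
[-8, 4, 10] → min -8
[4, 10, 8] → min 4
[10, 8, 1] → min 1

-5, -3, -6, -6, -8, -8, -8, 4, 1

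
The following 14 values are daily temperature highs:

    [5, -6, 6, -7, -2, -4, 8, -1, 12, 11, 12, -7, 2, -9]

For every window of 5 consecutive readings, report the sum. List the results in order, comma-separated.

[5, -6, 6, -7, -2] → sum -4
[-6, 6, -7, -2, -4] → sum -13
[6, -7, -2, -4, 8] → sum 1
[-7, -2, -4, 8, -1] → sum -6
[-2, -4, 8, -1, 12] → sum 13
[-4, 8, -1, 12, 11] → sum 26
[8, -1, 12, 11, 12] → sum 42
[-1, 12, 11, 12, -7] → sum 27
[12, 11, 12, -7, 2] → sum 30
[11, 12, -7, 2, -9] → sum 9

-4, -13, 1, -6, 13, 26, 42, 27, 30, 9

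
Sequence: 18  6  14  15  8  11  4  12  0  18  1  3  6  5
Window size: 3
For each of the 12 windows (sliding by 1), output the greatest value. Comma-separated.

(18, 6, 14) → max 18
(6, 14, 15) → max 15
(14, 15, 8) → max 15
(15, 8, 11) → max 15
(8, 11, 4) → max 11
(11, 4, 12) → max 12
(4, 12, 0) → max 12
(12, 0, 18) → max 18
(0, 18, 1) → max 18
(18, 1, 3) → max 18
(1, 3, 6) → max 6
(3, 6, 5) → max 6

18, 15, 15, 15, 11, 12, 12, 18, 18, 18, 6, 6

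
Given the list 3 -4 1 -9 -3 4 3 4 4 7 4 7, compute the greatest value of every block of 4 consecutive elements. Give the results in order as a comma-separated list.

3 -4 1 -9 → max 3
-4 1 -9 -3 → max 1
1 -9 -3 4 → max 4
-9 -3 4 3 → max 4
-3 4 3 4 → max 4
4 3 4 4 → max 4
3 4 4 7 → max 7
4 4 7 4 → max 7
4 7 4 7 → max 7

3, 1, 4, 4, 4, 4, 7, 7, 7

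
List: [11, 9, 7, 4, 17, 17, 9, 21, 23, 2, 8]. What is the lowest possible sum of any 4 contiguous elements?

11 9 7 4 → sum 31
9 7 4 17 → sum 37
7 4 17 17 → sum 45
4 17 17 9 → sum 47
17 17 9 21 → sum 64
17 9 21 23 → sum 70
9 21 23 2 → sum 55
21 23 2 8 → sum 54
Lowest of these is 31.

31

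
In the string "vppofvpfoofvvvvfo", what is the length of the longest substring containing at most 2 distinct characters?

[v] 1 distinct, len 1
[v, p] 2 distinct, len 2
[v, p, p] 2 distinct, len 3
[p, p, o] 2 distinct, len 3
[o, f] 2 distinct, len 2
[f, v] 2 distinct, len 2
[v, p] 2 distinct, len 2
[p, f] 2 distinct, len 2
[f, o] 2 distinct, len 2
[f, o, o] 2 distinct, len 3
[f, o, o, f] 2 distinct, len 4
[f, v] 2 distinct, len 2
[f, v, v] 2 distinct, len 3
[f, v, v, v] 2 distinct, len 4
[f, v, v, v, v] 2 distinct, len 5
[f, v, v, v, v, f] 2 distinct, len 6
[f, o] 2 distinct, len 2
Longest length with ≤2 distinct: 6.

6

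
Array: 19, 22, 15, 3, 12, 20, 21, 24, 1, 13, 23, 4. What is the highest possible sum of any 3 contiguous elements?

65

[19, 22, 15] → sum 56
[22, 15, 3] → sum 40
[15, 3, 12] → sum 30
[3, 12, 20] → sum 35
[12, 20, 21] → sum 53
[20, 21, 24] → sum 65
[21, 24, 1] → sum 46
[24, 1, 13] → sum 38
[1, 13, 23] → sum 37
[13, 23, 4] → sum 40
Highest of these is 65.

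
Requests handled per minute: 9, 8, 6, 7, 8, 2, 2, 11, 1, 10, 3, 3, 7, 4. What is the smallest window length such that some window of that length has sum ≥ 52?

add 9: running sum 9 < 52
add 8: running sum 17 < 52
add 6: running sum 23 < 52
add 7: running sum 30 < 52
add 8: running sum 38 < 52
add 2: running sum 40 < 52
add 2: running sum 42 < 52
end 7: [9, 8, 6, 7, 8, 2, 2, 11] sum 53, len 8
end 8: [9, 8, 6, 7, 8, 2, 2, 11, 1] sum 54, len 9
end 9: [8, 6, 7, 8, 2, 2, 11, 1, 10] sum 55, len 9
end 10: [8, 6, 7, 8, 2, 2, 11, 1, 10, 3] sum 58, len 10
end 11: [6, 7, 8, 2, 2, 11, 1, 10, 3, 3] sum 53, len 10
end 12: [7, 8, 2, 2, 11, 1, 10, 3, 3, 7] sum 54, len 10
end 13: [7, 8, 2, 2, 11, 1, 10, 3, 3, 7, 4] sum 58, len 11
Shortest qualifying length: 8.

8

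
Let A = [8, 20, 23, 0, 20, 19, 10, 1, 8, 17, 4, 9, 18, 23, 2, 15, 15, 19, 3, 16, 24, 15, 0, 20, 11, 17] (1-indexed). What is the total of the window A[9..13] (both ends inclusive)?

Elements at indices 9..13: 8, 17, 4, 9, 18
sum(8, 17, 4, 9, 18) = 56

56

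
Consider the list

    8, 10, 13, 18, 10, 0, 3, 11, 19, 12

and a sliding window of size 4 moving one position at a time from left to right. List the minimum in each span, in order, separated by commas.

8 10 13 18 → min 8
10 13 18 10 → min 10
13 18 10 0 → min 0
18 10 0 3 → min 0
10 0 3 11 → min 0
0 3 11 19 → min 0
3 11 19 12 → min 3

8, 10, 0, 0, 0, 0, 3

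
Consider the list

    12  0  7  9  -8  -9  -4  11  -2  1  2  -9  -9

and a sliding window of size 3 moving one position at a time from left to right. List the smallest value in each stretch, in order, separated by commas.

Sliding a size-3 window across the 13 values:
(12, 0, 7) → min 0
(0, 7, 9) → min 0
(7, 9, -8) → min -8
(9, -8, -9) → min -9
(-8, -9, -4) → min -9
(-9, -4, 11) → min -9
(-4, 11, -2) → min -4
(11, -2, 1) → min -2
(-2, 1, 2) → min -2
(1, 2, -9) → min -9
(2, -9, -9) → min -9

0, 0, -8, -9, -9, -9, -4, -2, -2, -9, -9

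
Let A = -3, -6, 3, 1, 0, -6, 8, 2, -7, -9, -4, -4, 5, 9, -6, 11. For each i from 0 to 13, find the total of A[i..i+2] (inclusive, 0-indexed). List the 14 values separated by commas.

-6, -2, 4, -5, 2, 4, 3, -14, -20, -17, -3, 10, 8, 14

[-3, -6, 3] → sum -6
[-6, 3, 1] → sum -2
[3, 1, 0] → sum 4
[1, 0, -6] → sum -5
[0, -6, 8] → sum 2
[-6, 8, 2] → sum 4
[8, 2, -7] → sum 3
[2, -7, -9] → sum -14
[-7, -9, -4] → sum -20
[-9, -4, -4] → sum -17
[-4, -4, 5] → sum -3
[-4, 5, 9] → sum 10
[5, 9, -6] → sum 8
[9, -6, 11] → sum 14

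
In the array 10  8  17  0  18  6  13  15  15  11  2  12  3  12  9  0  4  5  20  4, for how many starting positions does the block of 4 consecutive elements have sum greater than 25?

[10, 8, 17, 0] → sum 35  > 25 ✓
[8, 17, 0, 18] → sum 43  > 25 ✓
[17, 0, 18, 6] → sum 41  > 25 ✓
[0, 18, 6, 13] → sum 37  > 25 ✓
[18, 6, 13, 15] → sum 52  > 25 ✓
[6, 13, 15, 15] → sum 49  > 25 ✓
[13, 15, 15, 11] → sum 54  > 25 ✓
[15, 15, 11, 2] → sum 43  > 25 ✓
[15, 11, 2, 12] → sum 40  > 25 ✓
[11, 2, 12, 3] → sum 28  > 25 ✓
[2, 12, 3, 12] → sum 29  > 25 ✓
[12, 3, 12, 9] → sum 36  > 25 ✓
[3, 12, 9, 0] → sum 24
[12, 9, 0, 4] → sum 25
[9, 0, 4, 5] → sum 18
[0, 4, 5, 20] → sum 29  > 25 ✓
[4, 5, 20, 4] → sum 33  > 25 ✓
14 windows satisfy the condition.

14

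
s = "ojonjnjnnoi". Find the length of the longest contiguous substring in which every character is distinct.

3

add o: [o] len 1
add j: [o, j] len 2
add o (repeat o, move left end past it): [j, o] len 2
add n: [j, o, n] len 3
add j (repeat j, move left end past it): [o, n, j] len 3
add n (repeat n, move left end past it): [j, n] len 2
add j (repeat j, move left end past it): [n, j] len 2
add n (repeat n, move left end past it): [j, n] len 2
add n (repeat n, move left end past it): [n] len 1
add o: [n, o] len 2
add i: [n, o, i] len 3
Longest all-distinct length: 3.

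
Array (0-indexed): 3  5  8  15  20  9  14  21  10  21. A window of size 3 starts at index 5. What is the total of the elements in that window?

Elements at indices 5..7: 9, 14, 21
sum(9, 14, 21) = 44

44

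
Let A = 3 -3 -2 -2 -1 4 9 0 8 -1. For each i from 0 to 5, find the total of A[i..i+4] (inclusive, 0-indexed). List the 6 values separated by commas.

-5, -4, 8, 10, 20, 20

[3, -3, -2, -2, -1] → sum -5
[-3, -2, -2, -1, 4] → sum -4
[-2, -2, -1, 4, 9] → sum 8
[-2, -1, 4, 9, 0] → sum 10
[-1, 4, 9, 0, 8] → sum 20
[4, 9, 0, 8, -1] → sum 20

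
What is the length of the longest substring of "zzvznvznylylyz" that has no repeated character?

add z: [z] len 1
add z (repeat z, move left end past it): [z] len 1
add v: [z, v] len 2
add z (repeat z, move left end past it): [v, z] len 2
add n: [v, z, n] len 3
add v (repeat v, move left end past it): [z, n, v] len 3
add z (repeat z, move left end past it): [n, v, z] len 3
add n (repeat n, move left end past it): [v, z, n] len 3
add y: [v, z, n, y] len 4
add l: [v, z, n, y, l] len 5
add y (repeat y, move left end past it): [l, y] len 2
add l (repeat l, move left end past it): [y, l] len 2
add y (repeat y, move left end past it): [l, y] len 2
add z: [l, y, z] len 3
Longest all-distinct length: 5.

5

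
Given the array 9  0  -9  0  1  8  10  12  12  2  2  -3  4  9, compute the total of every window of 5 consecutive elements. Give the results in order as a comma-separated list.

Sliding a size-5 window across the 14 values:
9 0 -9 0 1 → sum 1
0 -9 0 1 8 → sum 0
-9 0 1 8 10 → sum 10
0 1 8 10 12 → sum 31
1 8 10 12 12 → sum 43
8 10 12 12 2 → sum 44
10 12 12 2 2 → sum 38
12 12 2 2 -3 → sum 25
12 2 2 -3 4 → sum 17
2 2 -3 4 9 → sum 14

1, 0, 10, 31, 43, 44, 38, 25, 17, 14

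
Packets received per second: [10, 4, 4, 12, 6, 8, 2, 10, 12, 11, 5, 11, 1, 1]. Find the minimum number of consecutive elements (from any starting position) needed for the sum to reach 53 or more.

7

add 10: running sum 10 < 53
add 4: running sum 14 < 53
add 4: running sum 18 < 53
add 12: running sum 30 < 53
add 6: running sum 36 < 53
add 8: running sum 44 < 53
add 2: running sum 46 < 53
add 10: shortest ending here [10, 4, 4, 12, 6, 8, 2, 10] sum 56, len 8
add 12: shortest ending here [4, 12, 6, 8, 2, 10, 12] sum 54, len 7
add 11: shortest ending here [12, 6, 8, 2, 10, 12, 11] sum 61, len 7
add 5: shortest ending here [6, 8, 2, 10, 12, 11, 5] sum 54, len 7
add 11: shortest ending here [8, 2, 10, 12, 11, 5, 11] sum 59, len 7
add 1: shortest ending here [8, 2, 10, 12, 11, 5, 11, 1] sum 60, len 8
add 1: shortest ending here [2, 10, 12, 11, 5, 11, 1, 1] sum 53, len 8
Shortest qualifying length: 7.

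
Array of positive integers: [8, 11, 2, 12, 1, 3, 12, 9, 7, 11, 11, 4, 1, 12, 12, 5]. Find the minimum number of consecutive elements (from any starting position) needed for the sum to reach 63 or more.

8

add 8: running sum 8 < 63
add 11: running sum 19 < 63
add 2: running sum 21 < 63
add 12: running sum 33 < 63
add 1: running sum 34 < 63
add 3: running sum 37 < 63
add 12: running sum 49 < 63
add 9: running sum 58 < 63
add 7: shortest ending here [8, 11, 2, 12, 1, 3, 12, 9, 7] sum 65, len 9
add 11: shortest ending here [11, 2, 12, 1, 3, 12, 9, 7, 11] sum 68, len 9
add 11: shortest ending here [12, 1, 3, 12, 9, 7, 11, 11] sum 66, len 8
add 4: shortest ending here [12, 1, 3, 12, 9, 7, 11, 11, 4] sum 70, len 9
add 1: shortest ending here [12, 1, 3, 12, 9, 7, 11, 11, 4, 1] sum 71, len 10
add 12: shortest ending here [12, 9, 7, 11, 11, 4, 1, 12] sum 67, len 8
add 12: shortest ending here [9, 7, 11, 11, 4, 1, 12, 12] sum 67, len 8
add 5: shortest ending here [7, 11, 11, 4, 1, 12, 12, 5] sum 63, len 8
Shortest qualifying length: 8.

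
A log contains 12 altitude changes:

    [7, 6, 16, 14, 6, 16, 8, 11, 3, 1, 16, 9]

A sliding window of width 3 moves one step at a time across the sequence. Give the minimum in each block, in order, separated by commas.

6, 6, 6, 6, 6, 8, 3, 1, 1, 1

(7, 6, 16) → min 6
(6, 16, 14) → min 6
(16, 14, 6) → min 6
(14, 6, 16) → min 6
(6, 16, 8) → min 6
(16, 8, 11) → min 8
(8, 11, 3) → min 3
(11, 3, 1) → min 1
(3, 1, 16) → min 1
(1, 16, 9) → min 1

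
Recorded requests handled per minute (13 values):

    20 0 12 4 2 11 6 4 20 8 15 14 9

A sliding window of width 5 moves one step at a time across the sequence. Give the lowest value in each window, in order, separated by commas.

0, 0, 2, 2, 2, 4, 4, 4, 8

Sliding a size-5 window across the 13 values:
[20, 0, 12, 4, 2] → min 0
[0, 12, 4, 2, 11] → min 0
[12, 4, 2, 11, 6] → min 2
[4, 2, 11, 6, 4] → min 2
[2, 11, 6, 4, 20] → min 2
[11, 6, 4, 20, 8] → min 4
[6, 4, 20, 8, 15] → min 4
[4, 20, 8, 15, 14] → min 4
[20, 8, 15, 14, 9] → min 8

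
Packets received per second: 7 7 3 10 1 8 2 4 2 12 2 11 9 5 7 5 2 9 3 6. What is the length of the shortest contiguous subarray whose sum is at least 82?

add 7: running sum 7 < 82
add 7: running sum 14 < 82
add 3: running sum 17 < 82
add 10: running sum 27 < 82
add 1: running sum 28 < 82
add 8: running sum 36 < 82
add 2: running sum 38 < 82
add 4: running sum 42 < 82
add 2: running sum 44 < 82
add 12: running sum 56 < 82
add 2: running sum 58 < 82
add 11: running sum 69 < 82
add 9: running sum 78 < 82
add 5: shortest ending here [7, 7, 3, 10, 1, 8, 2, 4, 2, 12, 2, 11, 9, 5] sum 83, len 14
add 7: shortest ending here [7, 3, 10, 1, 8, 2, 4, 2, 12, 2, 11, 9, 5, 7] sum 83, len 14
add 5: shortest ending here [7, 3, 10, 1, 8, 2, 4, 2, 12, 2, 11, 9, 5, 7, 5] sum 88, len 15
add 2: shortest ending here [3, 10, 1, 8, 2, 4, 2, 12, 2, 11, 9, 5, 7, 5, 2] sum 83, len 15
add 9: shortest ending here [10, 1, 8, 2, 4, 2, 12, 2, 11, 9, 5, 7, 5, 2, 9] sum 89, len 15
add 3: shortest ending here [1, 8, 2, 4, 2, 12, 2, 11, 9, 5, 7, 5, 2, 9, 3] sum 82, len 15
add 6: shortest ending here [8, 2, 4, 2, 12, 2, 11, 9, 5, 7, 5, 2, 9, 3, 6] sum 87, len 15
Shortest qualifying length: 14.

14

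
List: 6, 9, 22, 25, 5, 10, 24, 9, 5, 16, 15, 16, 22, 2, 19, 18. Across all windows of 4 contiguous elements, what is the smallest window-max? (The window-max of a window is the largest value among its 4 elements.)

(6, 9, 22, 25) → max 25
(9, 22, 25, 5) → max 25
(22, 25, 5, 10) → max 25
(25, 5, 10, 24) → max 25
(5, 10, 24, 9) → max 24
(10, 24, 9, 5) → max 24
(24, 9, 5, 16) → max 24
(9, 5, 16, 15) → max 16
(5, 16, 15, 16) → max 16
(16, 15, 16, 22) → max 22
(15, 16, 22, 2) → max 22
(16, 22, 2, 19) → max 22
(22, 2, 19, 18) → max 22
Smallest of these is 16.

16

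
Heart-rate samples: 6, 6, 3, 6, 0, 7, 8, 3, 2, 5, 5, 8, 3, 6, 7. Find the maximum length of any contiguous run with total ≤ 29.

Extend to the right; shrink from the left whenever the sum exceeds 29:
→ 6: sum 6, len 1
→ 6: sum 12, len 2
→ 3: sum 15, len 3
→ 6: sum 21, len 4
→ 0: sum 21, len 5
→ 7: sum 28, len 6
→ 8 (dropped 6, 6): sum 24, len 5
→ 3: sum 27, len 6
→ 2: sum 29, len 7
→ 5 (dropped 3, 6): sum 25, len 6
→ 5 (dropped 0, 7): sum 23, len 5
→ 8 (dropped 8): sum 23, len 5
→ 3: sum 26, len 6
→ 6 (dropped 3): sum 29, len 6
→ 7 (dropped 2, 5): sum 29, len 5
Longest length seen: 7.

7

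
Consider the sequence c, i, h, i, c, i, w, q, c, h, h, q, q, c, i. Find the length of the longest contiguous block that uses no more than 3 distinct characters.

7

Extend right; when distinct count exceeds 3, shrink from the left:
add c: window [c] (1 distinct), len 1
add i: window [c, i] (2 distinct), len 2
add h: window [c, i, h] (3 distinct), len 3
add i: window [c, i, h, i] (3 distinct), len 4
add c: window [c, i, h, i, c] (3 distinct), len 5
add i: window [c, i, h, i, c, i] (3 distinct), len 6
add w: window [i, c, i, w] (3 distinct), len 4
add q: window [i, w, q] (3 distinct), len 3
add c: window [w, q, c] (3 distinct), len 3
add h: window [q, c, h] (3 distinct), len 3
add h: window [q, c, h, h] (3 distinct), len 4
add q: window [q, c, h, h, q] (3 distinct), len 5
add q: window [q, c, h, h, q, q] (3 distinct), len 6
add c: window [q, c, h, h, q, q, c] (3 distinct), len 7
add i: window [q, q, c, i] (3 distinct), len 4
Longest length with ≤3 distinct: 7.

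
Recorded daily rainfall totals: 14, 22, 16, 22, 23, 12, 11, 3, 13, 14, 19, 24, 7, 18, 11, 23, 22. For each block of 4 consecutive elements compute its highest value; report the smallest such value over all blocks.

Window maxs for each of the 14 positions:
[14, 22, 16, 22] → max 22
[22, 16, 22, 23] → max 23
[16, 22, 23, 12] → max 23
[22, 23, 12, 11] → max 23
[23, 12, 11, 3] → max 23
[12, 11, 3, 13] → max 13
[11, 3, 13, 14] → max 14
[3, 13, 14, 19] → max 19
[13, 14, 19, 24] → max 24
[14, 19, 24, 7] → max 24
[19, 24, 7, 18] → max 24
[24, 7, 18, 11] → max 24
[7, 18, 11, 23] → max 23
[18, 11, 23, 22] → max 23
Smallest of these is 13.

13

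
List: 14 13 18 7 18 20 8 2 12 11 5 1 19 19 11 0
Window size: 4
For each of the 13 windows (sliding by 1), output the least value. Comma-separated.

(14, 13, 18, 7) → min 7
(13, 18, 7, 18) → min 7
(18, 7, 18, 20) → min 7
(7, 18, 20, 8) → min 7
(18, 20, 8, 2) → min 2
(20, 8, 2, 12) → min 2
(8, 2, 12, 11) → min 2
(2, 12, 11, 5) → min 2
(12, 11, 5, 1) → min 1
(11, 5, 1, 19) → min 1
(5, 1, 19, 19) → min 1
(1, 19, 19, 11) → min 1
(19, 19, 11, 0) → min 0

7, 7, 7, 7, 2, 2, 2, 2, 1, 1, 1, 1, 0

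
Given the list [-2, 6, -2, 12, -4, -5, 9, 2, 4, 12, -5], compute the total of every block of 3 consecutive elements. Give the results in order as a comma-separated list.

2, 16, 6, 3, 0, 6, 15, 18, 11

Sliding a size-3 window across the 11 values:
-2 6 -2 → sum 2
6 -2 12 → sum 16
-2 12 -4 → sum 6
12 -4 -5 → sum 3
-4 -5 9 → sum 0
-5 9 2 → sum 6
9 2 4 → sum 15
2 4 12 → sum 18
4 12 -5 → sum 11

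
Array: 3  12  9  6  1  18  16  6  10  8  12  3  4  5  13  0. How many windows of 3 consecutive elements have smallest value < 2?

4

(3, 12, 9) → min 3
(12, 9, 6) → min 6
(9, 6, 1) → min 1  < 2 ✓
(6, 1, 18) → min 1  < 2 ✓
(1, 18, 16) → min 1  < 2 ✓
(18, 16, 6) → min 6
(16, 6, 10) → min 6
(6, 10, 8) → min 6
(10, 8, 12) → min 8
(8, 12, 3) → min 3
(12, 3, 4) → min 3
(3, 4, 5) → min 3
(4, 5, 13) → min 4
(5, 13, 0) → min 0  < 2 ✓
4 windows satisfy the condition.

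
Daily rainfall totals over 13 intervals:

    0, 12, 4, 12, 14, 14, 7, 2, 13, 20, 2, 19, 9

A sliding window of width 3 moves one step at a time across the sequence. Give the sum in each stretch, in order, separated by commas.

Sliding a size-3 window across the 13 values:
[0, 12, 4] → sum 16
[12, 4, 12] → sum 28
[4, 12, 14] → sum 30
[12, 14, 14] → sum 40
[14, 14, 7] → sum 35
[14, 7, 2] → sum 23
[7, 2, 13] → sum 22
[2, 13, 20] → sum 35
[13, 20, 2] → sum 35
[20, 2, 19] → sum 41
[2, 19, 9] → sum 30

16, 28, 30, 40, 35, 23, 22, 35, 35, 41, 30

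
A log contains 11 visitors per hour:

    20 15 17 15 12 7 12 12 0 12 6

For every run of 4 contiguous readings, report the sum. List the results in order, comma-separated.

20 15 17 15 → sum 67
15 17 15 12 → sum 59
17 15 12 7 → sum 51
15 12 7 12 → sum 46
12 7 12 12 → sum 43
7 12 12 0 → sum 31
12 12 0 12 → sum 36
12 0 12 6 → sum 30

67, 59, 51, 46, 43, 31, 36, 30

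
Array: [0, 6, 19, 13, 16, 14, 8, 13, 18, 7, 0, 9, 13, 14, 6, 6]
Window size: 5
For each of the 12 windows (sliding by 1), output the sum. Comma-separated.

54, 68, 70, 64, 69, 60, 46, 47, 47, 43, 42, 48

[0, 6, 19, 13, 16] → sum 54
[6, 19, 13, 16, 14] → sum 68
[19, 13, 16, 14, 8] → sum 70
[13, 16, 14, 8, 13] → sum 64
[16, 14, 8, 13, 18] → sum 69
[14, 8, 13, 18, 7] → sum 60
[8, 13, 18, 7, 0] → sum 46
[13, 18, 7, 0, 9] → sum 47
[18, 7, 0, 9, 13] → sum 47
[7, 0, 9, 13, 14] → sum 43
[0, 9, 13, 14, 6] → sum 42
[9, 13, 14, 6, 6] → sum 48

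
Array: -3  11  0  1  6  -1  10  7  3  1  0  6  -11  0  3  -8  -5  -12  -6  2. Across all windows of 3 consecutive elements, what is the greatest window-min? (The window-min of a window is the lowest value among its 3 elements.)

[-3, 11, 0] → min -3
[11, 0, 1] → min 0
[0, 1, 6] → min 0
[1, 6, -1] → min -1
[6, -1, 10] → min -1
[-1, 10, 7] → min -1
[10, 7, 3] → min 3
[7, 3, 1] → min 1
[3, 1, 0] → min 0
[1, 0, 6] → min 0
[0, 6, -11] → min -11
[6, -11, 0] → min -11
[-11, 0, 3] → min -11
[0, 3, -8] → min -8
[3, -8, -5] → min -8
[-8, -5, -12] → min -12
[-5, -12, -6] → min -12
[-12, -6, 2] → min -12
Greatest of these is 3.

3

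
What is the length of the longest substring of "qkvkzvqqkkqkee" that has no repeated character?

4

add q: [q] len 1
add k: [q, k] len 2
add v: [q, k, v] len 3
add k (repeat k, move left end past it): [v, k] len 2
add z: [v, k, z] len 3
add v (repeat v, move left end past it): [k, z, v] len 3
add q: [k, z, v, q] len 4
add q (repeat q, move left end past it): [q] len 1
add k: [q, k] len 2
add k (repeat k, move left end past it): [k] len 1
add q: [k, q] len 2
add k (repeat k, move left end past it): [q, k] len 2
add e: [q, k, e] len 3
add e (repeat e, move left end past it): [e] len 1
Longest all-distinct length: 4.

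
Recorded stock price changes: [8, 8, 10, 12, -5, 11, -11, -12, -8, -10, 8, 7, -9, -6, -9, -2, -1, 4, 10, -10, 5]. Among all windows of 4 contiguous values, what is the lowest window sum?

-41

Each size-4 window and its sum:
8 8 10 12 → sum 38
8 10 12 -5 → sum 25
10 12 -5 11 → sum 28
12 -5 11 -11 → sum 7
-5 11 -11 -12 → sum -17
11 -11 -12 -8 → sum -20
-11 -12 -8 -10 → sum -41
-12 -8 -10 8 → sum -22
-8 -10 8 7 → sum -3
-10 8 7 -9 → sum -4
8 7 -9 -6 → sum 0
7 -9 -6 -9 → sum -17
-9 -6 -9 -2 → sum -26
-6 -9 -2 -1 → sum -18
-9 -2 -1 4 → sum -8
-2 -1 4 10 → sum 11
-1 4 10 -10 → sum 3
4 10 -10 5 → sum 9
Lowest of these is -41.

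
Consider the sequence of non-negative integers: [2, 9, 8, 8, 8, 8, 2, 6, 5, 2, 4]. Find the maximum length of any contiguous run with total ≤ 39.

→ 2: sum 2, len 1
→ 9: sum 11, len 2
→ 8: sum 19, len 3
→ 8: sum 27, len 4
→ 8: sum 35, len 5
→ 8 (dropped 2, 9): sum 32, len 4
→ 2: sum 34, len 5
→ 6 (dropped 8): sum 32, len 5
→ 5: sum 37, len 6
→ 2: sum 39, len 7
→ 4 (dropped 8): sum 35, len 7
Longest length seen: 7.

7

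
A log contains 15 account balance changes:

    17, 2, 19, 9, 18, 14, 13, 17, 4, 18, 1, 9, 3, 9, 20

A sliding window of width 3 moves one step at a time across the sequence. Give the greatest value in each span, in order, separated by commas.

19, 19, 19, 18, 18, 17, 17, 18, 18, 18, 9, 9, 20

Sliding a size-3 window across the 15 values:
(17, 2, 19) → max 19
(2, 19, 9) → max 19
(19, 9, 18) → max 19
(9, 18, 14) → max 18
(18, 14, 13) → max 18
(14, 13, 17) → max 17
(13, 17, 4) → max 17
(17, 4, 18) → max 18
(4, 18, 1) → max 18
(18, 1, 9) → max 18
(1, 9, 3) → max 9
(9, 3, 9) → max 9
(3, 9, 20) → max 20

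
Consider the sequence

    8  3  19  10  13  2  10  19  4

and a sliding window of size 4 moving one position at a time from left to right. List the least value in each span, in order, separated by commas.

Sliding a size-4 window across the 9 values:
8 3 19 10 → min 3
3 19 10 13 → min 3
19 10 13 2 → min 2
10 13 2 10 → min 2
13 2 10 19 → min 2
2 10 19 4 → min 2

3, 3, 2, 2, 2, 2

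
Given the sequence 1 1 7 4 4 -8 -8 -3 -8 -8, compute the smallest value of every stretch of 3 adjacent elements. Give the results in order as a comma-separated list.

Sliding a size-3 window across the 10 values:
(1, 1, 7) → min 1
(1, 7, 4) → min 1
(7, 4, 4) → min 4
(4, 4, -8) → min -8
(4, -8, -8) → min -8
(-8, -8, -3) → min -8
(-8, -3, -8) → min -8
(-3, -8, -8) → min -8

1, 1, 4, -8, -8, -8, -8, -8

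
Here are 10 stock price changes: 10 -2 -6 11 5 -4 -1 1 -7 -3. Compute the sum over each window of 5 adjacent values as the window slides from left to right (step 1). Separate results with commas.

18, 4, 5, 12, -6, -14

(10, -2, -6, 11, 5) → sum 18
(-2, -6, 11, 5, -4) → sum 4
(-6, 11, 5, -4, -1) → sum 5
(11, 5, -4, -1, 1) → sum 12
(5, -4, -1, 1, -7) → sum -6
(-4, -1, 1, -7, -3) → sum -14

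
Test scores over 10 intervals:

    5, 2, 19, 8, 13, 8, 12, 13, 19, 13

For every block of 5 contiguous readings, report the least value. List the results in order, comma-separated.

5 2 19 8 13 → min 2
2 19 8 13 8 → min 2
19 8 13 8 12 → min 8
8 13 8 12 13 → min 8
13 8 12 13 19 → min 8
8 12 13 19 13 → min 8

2, 2, 8, 8, 8, 8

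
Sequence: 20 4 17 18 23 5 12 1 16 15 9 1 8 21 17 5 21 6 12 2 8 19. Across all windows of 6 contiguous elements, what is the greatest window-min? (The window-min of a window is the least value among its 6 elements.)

5

Each size-6 window and its min:
(20, 4, 17, 18, 23, 5) → min 4
(4, 17, 18, 23, 5, 12) → min 4
(17, 18, 23, 5, 12, 1) → min 1
(18, 23, 5, 12, 1, 16) → min 1
(23, 5, 12, 1, 16, 15) → min 1
(5, 12, 1, 16, 15, 9) → min 1
(12, 1, 16, 15, 9, 1) → min 1
(1, 16, 15, 9, 1, 8) → min 1
(16, 15, 9, 1, 8, 21) → min 1
(15, 9, 1, 8, 21, 17) → min 1
(9, 1, 8, 21, 17, 5) → min 1
(1, 8, 21, 17, 5, 21) → min 1
(8, 21, 17, 5, 21, 6) → min 5
(21, 17, 5, 21, 6, 12) → min 5
(17, 5, 21, 6, 12, 2) → min 2
(5, 21, 6, 12, 2, 8) → min 2
(21, 6, 12, 2, 8, 19) → min 2
Greatest of these is 5.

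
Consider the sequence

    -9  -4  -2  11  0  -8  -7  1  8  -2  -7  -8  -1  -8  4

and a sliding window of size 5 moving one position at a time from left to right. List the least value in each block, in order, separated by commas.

-9, -8, -8, -8, -8, -8, -7, -8, -8, -8, -8

-9 -4 -2 11 0 → min -9
-4 -2 11 0 -8 → min -8
-2 11 0 -8 -7 → min -8
11 0 -8 -7 1 → min -8
0 -8 -7 1 8 → min -8
-8 -7 1 8 -2 → min -8
-7 1 8 -2 -7 → min -7
1 8 -2 -7 -8 → min -8
8 -2 -7 -8 -1 → min -8
-2 -7 -8 -1 -8 → min -8
-7 -8 -1 -8 4 → min -8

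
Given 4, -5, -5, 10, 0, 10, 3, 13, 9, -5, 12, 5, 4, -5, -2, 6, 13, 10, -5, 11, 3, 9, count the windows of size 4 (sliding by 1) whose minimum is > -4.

(4, -5, -5, 10) → min -5
(-5, -5, 10, 0) → min -5
(-5, 10, 0, 10) → min -5
(10, 0, 10, 3) → min 0  > -4 ✓
(0, 10, 3, 13) → min 0  > -4 ✓
(10, 3, 13, 9) → min 3  > -4 ✓
(3, 13, 9, -5) → min -5
(13, 9, -5, 12) → min -5
(9, -5, 12, 5) → min -5
(-5, 12, 5, 4) → min -5
(12, 5, 4, -5) → min -5
(5, 4, -5, -2) → min -5
(4, -5, -2, 6) → min -5
(-5, -2, 6, 13) → min -5
(-2, 6, 13, 10) → min -2  > -4 ✓
(6, 13, 10, -5) → min -5
(13, 10, -5, 11) → min -5
(10, -5, 11, 3) → min -5
(-5, 11, 3, 9) → min -5
4 windows satisfy the condition.

4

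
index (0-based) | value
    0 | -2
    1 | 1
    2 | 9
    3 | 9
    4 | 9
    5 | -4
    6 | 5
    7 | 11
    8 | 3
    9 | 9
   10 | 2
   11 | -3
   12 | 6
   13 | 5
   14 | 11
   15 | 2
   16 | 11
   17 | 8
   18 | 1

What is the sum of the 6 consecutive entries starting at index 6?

27

Elements at indices 6..11: 5, 11, 3, 9, 2, -3
sum(5, 11, 3, 9, 2, -3) = 27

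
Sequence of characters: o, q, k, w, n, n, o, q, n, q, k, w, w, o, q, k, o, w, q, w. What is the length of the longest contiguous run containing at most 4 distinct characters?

[o] 1 distinct, len 1
[o, q] 2 distinct, len 2
[o, q, k] 3 distinct, len 3
[o, q, k, w] 4 distinct, len 4
[q, k, w, n] 4 distinct, len 4
[q, k, w, n, n] 4 distinct, len 5
[k, w, n, n, o] 4 distinct, len 5
[w, n, n, o, q] 4 distinct, len 5
[w, n, n, o, q, n] 4 distinct, len 6
[w, n, n, o, q, n, q] 4 distinct, len 7
[n, n, o, q, n, q, k] 4 distinct, len 7
[q, n, q, k, w] 4 distinct, len 5
[q, n, q, k, w, w] 4 distinct, len 6
[q, k, w, w, o] 4 distinct, len 5
[q, k, w, w, o, q] 4 distinct, len 6
[q, k, w, w, o, q, k] 4 distinct, len 7
[q, k, w, w, o, q, k, o] 4 distinct, len 8
[q, k, w, w, o, q, k, o, w] 4 distinct, len 9
[q, k, w, w, o, q, k, o, w, q] 4 distinct, len 10
[q, k, w, w, o, q, k, o, w, q, w] 4 distinct, len 11
Longest length with ≤4 distinct: 11.

11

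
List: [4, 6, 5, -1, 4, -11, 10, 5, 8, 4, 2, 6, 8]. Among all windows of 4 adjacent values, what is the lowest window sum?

-3

4 6 5 -1 → sum 14
6 5 -1 4 → sum 14
5 -1 4 -11 → sum -3
-1 4 -11 10 → sum 2
4 -11 10 5 → sum 8
-11 10 5 8 → sum 12
10 5 8 4 → sum 27
5 8 4 2 → sum 19
8 4 2 6 → sum 20
4 2 6 8 → sum 20
Lowest of these is -3.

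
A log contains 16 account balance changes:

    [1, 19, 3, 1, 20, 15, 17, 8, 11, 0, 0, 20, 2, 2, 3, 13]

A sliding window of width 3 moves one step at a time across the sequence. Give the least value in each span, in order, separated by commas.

1, 1, 1, 1, 15, 8, 8, 0, 0, 0, 0, 2, 2, 2

Sliding a size-3 window across the 16 values:
1 19 3 → min 1
19 3 1 → min 1
3 1 20 → min 1
1 20 15 → min 1
20 15 17 → min 15
15 17 8 → min 8
17 8 11 → min 8
8 11 0 → min 0
11 0 0 → min 0
0 0 20 → min 0
0 20 2 → min 0
20 2 2 → min 2
2 2 3 → min 2
2 3 13 → min 2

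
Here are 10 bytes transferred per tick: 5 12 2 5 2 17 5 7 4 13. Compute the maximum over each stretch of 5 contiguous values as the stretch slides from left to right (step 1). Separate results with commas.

12, 17, 17, 17, 17, 17

(5, 12, 2, 5, 2) → max 12
(12, 2, 5, 2, 17) → max 17
(2, 5, 2, 17, 5) → max 17
(5, 2, 17, 5, 7) → max 17
(2, 17, 5, 7, 4) → max 17
(17, 5, 7, 4, 13) → max 17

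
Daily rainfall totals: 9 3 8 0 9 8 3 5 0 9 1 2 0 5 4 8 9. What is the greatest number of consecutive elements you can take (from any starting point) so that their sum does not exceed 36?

9

add 9: [9] sum 9, len 1
add 3: [9, 3] sum 12, len 2
add 8: [9, 3, 8] sum 20, len 3
add 0: [9, 3, 8, 0] sum 20, len 4
add 9: [9, 3, 8, 0, 9] sum 29, len 5
add 8: [3, 8, 0, 9, 8] sum 28, len 5
add 3: [3, 8, 0, 9, 8, 3] sum 31, len 6
add 5: [3, 8, 0, 9, 8, 3, 5] sum 36, len 7
add 0: [3, 8, 0, 9, 8, 3, 5, 0] sum 36, len 8
add 9: [0, 9, 8, 3, 5, 0, 9] sum 34, len 7
add 1: [0, 9, 8, 3, 5, 0, 9, 1] sum 35, len 8
add 2: [8, 3, 5, 0, 9, 1, 2] sum 28, len 7
add 0: [8, 3, 5, 0, 9, 1, 2, 0] sum 28, len 8
add 5: [8, 3, 5, 0, 9, 1, 2, 0, 5] sum 33, len 9
add 4: [3, 5, 0, 9, 1, 2, 0, 5, 4] sum 29, len 9
add 8: [5, 0, 9, 1, 2, 0, 5, 4, 8] sum 34, len 9
add 9: [1, 2, 0, 5, 4, 8, 9] sum 29, len 7
Longest length seen: 9.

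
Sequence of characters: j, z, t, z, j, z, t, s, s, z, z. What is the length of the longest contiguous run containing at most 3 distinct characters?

add j: window [j] (1 distinct), len 1
add z: window [j, z] (2 distinct), len 2
add t: window [j, z, t] (3 distinct), len 3
add z: window [j, z, t, z] (3 distinct), len 4
add j: window [j, z, t, z, j] (3 distinct), len 5
add z: window [j, z, t, z, j, z] (3 distinct), len 6
add t: window [j, z, t, z, j, z, t] (3 distinct), len 7
add s: window [z, t, s] (3 distinct), len 3
add s: window [z, t, s, s] (3 distinct), len 4
add z: window [z, t, s, s, z] (3 distinct), len 5
add z: window [z, t, s, s, z, z] (3 distinct), len 6
Longest length with ≤3 distinct: 7.

7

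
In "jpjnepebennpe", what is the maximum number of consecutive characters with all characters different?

4

[j] len 1
[j, p] len 2
[p, j] len 2
[p, j, n] len 3
[p, j, n, e] len 4
[j, n, e, p] len 4
[p, e] len 2
[p, e, b] len 3
[b, e] len 2
[b, e, n] len 3
[n] len 1
[n, p] len 2
[n, p, e] len 3
Longest all-distinct length: 4.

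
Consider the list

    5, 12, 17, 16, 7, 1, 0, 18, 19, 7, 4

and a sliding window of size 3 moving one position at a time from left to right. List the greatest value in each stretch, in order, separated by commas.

Sliding a size-3 window across the 11 values:
(5, 12, 17) → max 17
(12, 17, 16) → max 17
(17, 16, 7) → max 17
(16, 7, 1) → max 16
(7, 1, 0) → max 7
(1, 0, 18) → max 18
(0, 18, 19) → max 19
(18, 19, 7) → max 19
(19, 7, 4) → max 19

17, 17, 17, 16, 7, 18, 19, 19, 19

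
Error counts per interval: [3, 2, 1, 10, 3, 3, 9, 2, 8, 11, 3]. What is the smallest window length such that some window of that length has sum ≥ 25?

4

add 3: running sum 3 < 25
add 2: running sum 5 < 25
add 1: running sum 6 < 25
add 10: running sum 16 < 25
add 3: running sum 19 < 25
add 3: running sum 22 < 25
end 6: [10, 3, 3, 9] sum 25, len 4
end 7: [10, 3, 3, 9, 2] sum 27, len 5
end 8: [3, 3, 9, 2, 8] sum 25, len 5
end 9: [9, 2, 8, 11] sum 30, len 4
end 10: [9, 2, 8, 11, 3] sum 33, len 5
Shortest qualifying length: 4.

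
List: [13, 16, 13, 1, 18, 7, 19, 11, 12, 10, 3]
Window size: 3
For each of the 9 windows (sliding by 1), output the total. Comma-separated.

Sliding a size-3 window across the 11 values:
[13, 16, 13] → sum 42
[16, 13, 1] → sum 30
[13, 1, 18] → sum 32
[1, 18, 7] → sum 26
[18, 7, 19] → sum 44
[7, 19, 11] → sum 37
[19, 11, 12] → sum 42
[11, 12, 10] → sum 33
[12, 10, 3] → sum 25

42, 30, 32, 26, 44, 37, 42, 33, 25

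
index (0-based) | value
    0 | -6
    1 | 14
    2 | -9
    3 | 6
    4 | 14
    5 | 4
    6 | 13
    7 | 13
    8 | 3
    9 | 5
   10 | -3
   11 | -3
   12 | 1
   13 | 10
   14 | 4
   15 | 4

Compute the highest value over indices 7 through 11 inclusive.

13

Elements at indices 7..11: 13, 3, 5, -3, -3
max(13, 3, 5, -3, -3) = 13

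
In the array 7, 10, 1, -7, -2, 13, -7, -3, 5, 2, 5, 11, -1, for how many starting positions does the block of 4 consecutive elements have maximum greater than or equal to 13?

4

[7, 10, 1, -7] → max 10
[10, 1, -7, -2] → max 10
[1, -7, -2, 13] → max 13  ≥ 13 ✓
[-7, -2, 13, -7] → max 13  ≥ 13 ✓
[-2, 13, -7, -3] → max 13  ≥ 13 ✓
[13, -7, -3, 5] → max 13  ≥ 13 ✓
[-7, -3, 5, 2] → max 5
[-3, 5, 2, 5] → max 5
[5, 2, 5, 11] → max 11
[2, 5, 11, -1] → max 11
4 windows satisfy the condition.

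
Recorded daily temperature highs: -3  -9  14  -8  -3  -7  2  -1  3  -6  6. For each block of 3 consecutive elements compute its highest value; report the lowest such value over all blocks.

-3

-3 -9 14 → max 14
-9 14 -8 → max 14
14 -8 -3 → max 14
-8 -3 -7 → max -3
-3 -7 2 → max 2
-7 2 -1 → max 2
2 -1 3 → max 3
-1 3 -6 → max 3
3 -6 6 → max 6
Lowest of these is -3.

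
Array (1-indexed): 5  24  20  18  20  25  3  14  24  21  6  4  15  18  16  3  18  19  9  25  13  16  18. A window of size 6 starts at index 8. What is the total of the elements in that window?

84

Elements at indices 8..13: 14, 24, 21, 6, 4, 15
sum(14, 24, 21, 6, 4, 15) = 84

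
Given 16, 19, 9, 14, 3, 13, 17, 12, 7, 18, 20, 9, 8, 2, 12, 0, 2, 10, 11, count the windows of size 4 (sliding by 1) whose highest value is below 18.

16 19 9 14 → max 19
19 9 14 3 → max 19
9 14 3 13 → max 14  < 18 ✓
14 3 13 17 → max 17  < 18 ✓
3 13 17 12 → max 17  < 18 ✓
13 17 12 7 → max 17  < 18 ✓
17 12 7 18 → max 18
12 7 18 20 → max 20
7 18 20 9 → max 20
18 20 9 8 → max 20
20 9 8 2 → max 20
9 8 2 12 → max 12  < 18 ✓
8 2 12 0 → max 12  < 18 ✓
2 12 0 2 → max 12  < 18 ✓
12 0 2 10 → max 12  < 18 ✓
0 2 10 11 → max 11  < 18 ✓
9 windows satisfy the condition.

9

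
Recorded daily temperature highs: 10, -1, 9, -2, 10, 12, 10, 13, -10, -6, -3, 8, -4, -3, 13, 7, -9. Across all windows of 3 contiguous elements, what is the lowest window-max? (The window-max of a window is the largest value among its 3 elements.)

-3

[10, -1, 9] → max 10
[-1, 9, -2] → max 9
[9, -2, 10] → max 10
[-2, 10, 12] → max 12
[10, 12, 10] → max 12
[12, 10, 13] → max 13
[10, 13, -10] → max 13
[13, -10, -6] → max 13
[-10, -6, -3] → max -3
[-6, -3, 8] → max 8
[-3, 8, -4] → max 8
[8, -4, -3] → max 8
[-4, -3, 13] → max 13
[-3, 13, 7] → max 13
[13, 7, -9] → max 13
Lowest of these is -3.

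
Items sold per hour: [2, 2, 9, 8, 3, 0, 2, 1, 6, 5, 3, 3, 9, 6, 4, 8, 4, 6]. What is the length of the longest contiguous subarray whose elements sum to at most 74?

16

Extend to the right; shrink from the left whenever the sum exceeds 74:
[2] sum 2 len 1
[2, 2] sum 4 len 2
[2, 2, 9] sum 13 len 3
[2, 2, 9, 8] sum 21 len 4
[2, 2, 9, 8, 3] sum 24 len 5
[2, 2, 9, 8, 3, 0] sum 24 len 6
[2, 2, 9, 8, 3, 0, 2] sum 26 len 7
[2, 2, 9, 8, 3, 0, 2, 1] sum 27 len 8
[2, 2, 9, 8, 3, 0, 2, 1, 6] sum 33 len 9
[2, 2, 9, 8, 3, 0, 2, 1, 6, 5] sum 38 len 10
[2, 2, 9, 8, 3, 0, 2, 1, 6, 5, 3] sum 41 len 11
[2, 2, 9, 8, 3, 0, 2, 1, 6, 5, 3, 3] sum 44 len 12
[2, 2, 9, 8, 3, 0, 2, 1, 6, 5, 3, 3, 9] sum 53 len 13
[2, 2, 9, 8, 3, 0, 2, 1, 6, 5, 3, 3, 9, 6] sum 59 len 14
[2, 2, 9, 8, 3, 0, 2, 1, 6, 5, 3, 3, 9, 6, 4] sum 63 len 15
[2, 2, 9, 8, 3, 0, 2, 1, 6, 5, 3, 3, 9, 6, 4, 8] sum 71 len 16
[2, 9, 8, 3, 0, 2, 1, 6, 5, 3, 3, 9, 6, 4, 8, 4] sum 73 len 16
[8, 3, 0, 2, 1, 6, 5, 3, 3, 9, 6, 4, 8, 4, 6] sum 68 len 15
Longest length seen: 16.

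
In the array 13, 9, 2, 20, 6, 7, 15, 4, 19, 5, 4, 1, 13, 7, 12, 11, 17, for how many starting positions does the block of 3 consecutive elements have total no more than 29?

9

(13, 9, 2) → sum 24  ≤ 29 ✓
(9, 2, 20) → sum 31
(2, 20, 6) → sum 28  ≤ 29 ✓
(20, 6, 7) → sum 33
(6, 7, 15) → sum 28  ≤ 29 ✓
(7, 15, 4) → sum 26  ≤ 29 ✓
(15, 4, 19) → sum 38
(4, 19, 5) → sum 28  ≤ 29 ✓
(19, 5, 4) → sum 28  ≤ 29 ✓
(5, 4, 1) → sum 10  ≤ 29 ✓
(4, 1, 13) → sum 18  ≤ 29 ✓
(1, 13, 7) → sum 21  ≤ 29 ✓
(13, 7, 12) → sum 32
(7, 12, 11) → sum 30
(12, 11, 17) → sum 40
9 windows satisfy the condition.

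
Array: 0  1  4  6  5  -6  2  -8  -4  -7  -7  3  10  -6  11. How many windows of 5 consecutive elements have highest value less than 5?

(0, 1, 4, 6, 5) → max 6
(1, 4, 6, 5, -6) → max 6
(4, 6, 5, -6, 2) → max 6
(6, 5, -6, 2, -8) → max 6
(5, -6, 2, -8, -4) → max 5
(-6, 2, -8, -4, -7) → max 2  < 5 ✓
(2, -8, -4, -7, -7) → max 2  < 5 ✓
(-8, -4, -7, -7, 3) → max 3  < 5 ✓
(-4, -7, -7, 3, 10) → max 10
(-7, -7, 3, 10, -6) → max 10
(-7, 3, 10, -6, 11) → max 11
3 windows satisfy the condition.

3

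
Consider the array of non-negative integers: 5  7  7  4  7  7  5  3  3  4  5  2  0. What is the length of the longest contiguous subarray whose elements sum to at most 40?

10

Extend to the right; shrink from the left whenever the sum exceeds 40:
[5] sum 5 len 1
[5, 7] sum 12 len 2
[5, 7, 7] sum 19 len 3
[5, 7, 7, 4] sum 23 len 4
[5, 7, 7, 4, 7] sum 30 len 5
[5, 7, 7, 4, 7, 7] sum 37 len 6
[7, 7, 4, 7, 7, 5] sum 37 len 6
[7, 7, 4, 7, 7, 5, 3] sum 40 len 7
[7, 4, 7, 7, 5, 3, 3] sum 36 len 7
[7, 4, 7, 7, 5, 3, 3, 4] sum 40 len 8
[4, 7, 7, 5, 3, 3, 4, 5] sum 38 len 8
[4, 7, 7, 5, 3, 3, 4, 5, 2] sum 40 len 9
[4, 7, 7, 5, 3, 3, 4, 5, 2, 0] sum 40 len 10
Longest length seen: 10.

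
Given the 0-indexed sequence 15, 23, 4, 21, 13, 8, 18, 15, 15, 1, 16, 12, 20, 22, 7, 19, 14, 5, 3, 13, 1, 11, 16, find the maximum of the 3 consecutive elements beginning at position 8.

16

Elements at indices 8..10: 15, 1, 16
max(15, 1, 16) = 16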